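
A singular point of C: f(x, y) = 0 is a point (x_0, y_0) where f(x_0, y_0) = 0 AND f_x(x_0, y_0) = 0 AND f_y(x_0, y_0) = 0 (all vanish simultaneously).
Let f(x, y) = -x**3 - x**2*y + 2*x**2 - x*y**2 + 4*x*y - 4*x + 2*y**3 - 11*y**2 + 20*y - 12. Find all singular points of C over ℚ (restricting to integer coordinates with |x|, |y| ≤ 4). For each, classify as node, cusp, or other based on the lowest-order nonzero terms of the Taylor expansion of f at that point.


Singular points: {(0, 2)}; classification: cusp.

Compute partial derivatives:
  f_x = -3*x**2 - 2*x*y + 4*x - y**2 + 4*y - 4.
  f_y = -x**2 - 2*x*y + 4*x + 6*y**2 - 22*y + 20.
Scan x_0 ∈ {−4, ..., 4}. For each x_0, f_y(x_0, y) is a polynomial in y; find its integer roots y ∈ {−4, ..., 4}, then test f_x and f at those candidates.
  x = -4: f_y(-4, y) = 6*y**2 - 14*y - 12; vanishes at y ∈ {3}. (-4, 3): f_x = -41 ≠ 0.
  x = -3: f_y(-3, y) = 6*y**2 - 16*y - 1; no integer root y with |y| ≤ 4.
  x = -2: f_y(-2, y) = 6*y**2 - 18*y + 8; no integer root y with |y| ≤ 4.
  x = -1: f_y(-1, y) = 6*y**2 - 20*y + 15; no integer root y with |y| ≤ 4.
  x = 0: f_y(0, y) = 6*y**2 - 22*y + 20; vanishes at y ∈ {2}. (0, 2): f_x = 0, f = 0 — SINGULAR.
  x = 1: f_y(1, y) = 6*y**2 - 24*y + 23; no integer root y with |y| ≤ 4.
  x = 2: f_y(2, y) = 6*y**2 - 26*y + 24; vanishes at y ∈ {3}. (2, 3): f_x = -17 ≠ 0.
  x = 3: f_y(3, y) = 6*y**2 - 28*y + 23; no integer root y with |y| ≤ 4.
  x = 4: f_y(4, y) = 6*y**2 - 30*y + 20; no integer root y with |y| ≤ 4.
Only singular point on the grid: (0, 2).
Classify: substitute x = 0 + u, y = 2 + v and expand: f = -u**3 - u**2*v - u*v**2 + 2*v**3 + v**2.
No constant or linear terms (consistent with a singular point). Quadratic part: v**2. Cubic part: -u**3 - u**2*v - u*v**2 + 2*v**3.
The quadratic part v**2 is a perfect square, so there is a single (double) tangent line v = 0, i.e. y = 2. Restricting the cubic part to that line (v = 0) leaves -u**3 ≠ 0, so f is not divisible by v and the branch is v² ≈ u**3 to lowest order — this is a cusp.
Classification: cusp.


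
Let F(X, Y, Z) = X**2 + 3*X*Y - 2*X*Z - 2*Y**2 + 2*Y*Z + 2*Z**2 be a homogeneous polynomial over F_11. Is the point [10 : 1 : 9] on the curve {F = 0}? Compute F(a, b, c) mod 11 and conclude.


F(10,1,9) ≡ 7 (mod 11); P is NOT on the curve.

Evaluate F(10, 1, 9) term-by-term (mod 11).
  X**2 ↦ 1·100·1·1 = 100
  3*X*Y ↦ 3·10·1·1 = 30
  -2*X*Z ↦ -2·10·1·9 = -180
  -2*Y**2 ↦ -2·1·1·1 = -2
  2*Y*Z ↦ 2·1·1·9 = 18
  2*Z**2 ↦ 2·1·1·81 = 162
Sum: F(10, 1, 9) = (100) + (30) + (-180) + (-2) + (18) + (162) = 128.
Reducing mod 11: 128 ≡ 7 (mod 11).
Since F(a, b, c) ≡ 7 ≠ 0 (mod 11), P does NOT lie on the curve.


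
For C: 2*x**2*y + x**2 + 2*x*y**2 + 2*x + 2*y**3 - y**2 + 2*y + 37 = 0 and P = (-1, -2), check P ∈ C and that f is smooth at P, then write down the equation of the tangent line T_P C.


Tangent line at P: 16*x + 40*y + 96 = 0.

Step 1: f(-1, -2) = 0, so P lies on C.
Step 2: partial derivatives
  f_x(x, y) = 4*x*y + 2*x + 2*y**2 + 2, f_y(x, y) = 2*x**2 + 4*x*y + 6*y**2 - 2*y + 2.
  f_x(P) = 16, f_y(P) = 40 (gradient nonzero, so P is smooth).
Step 3: tangent line at P: 16·(x − -1) + 40·(y − -2) = 0.
Expanding: 16*x + 40*y + 96 = 0.


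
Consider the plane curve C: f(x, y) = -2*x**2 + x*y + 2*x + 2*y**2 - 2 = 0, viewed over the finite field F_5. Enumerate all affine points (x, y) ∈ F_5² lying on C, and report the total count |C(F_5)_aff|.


Affine F_5-points: {(0, 1), (0, 4), (3, 2), (3, 4), (4, 1), (4, 2)}; count = 6.

For each of the 25 pairs (x, y) ∈ F_5², evaluate f(x, y) mod 5. Record the zeros.
  x = 0: [0↦3, 1↦0, 2↦1, 3↦1, 4↦0]  zeros at y ∈ {1, 4}
  x = 1: [0↦3, 1↦1, 2↦3, 3↦4, 4↦4]  zeros at y ∈ ∅
  x = 2: [0↦4, 1↦3, 2↦1, 3↦3, 4↦4]  zeros at y ∈ ∅
  x = 3: [0↦1, 1↦1, 2↦0, 3↦3, 4↦0]  zeros at y ∈ {2, 4}
  x = 4: [0↦4, 1↦0, 2↦0, 3↦4, 4↦2]  zeros at y ∈ {1, 2}
Collecting zeros: affine points = {(0, 1), (0, 4), (3, 2), (3, 4), (4, 1), (4, 2)}.
Total count |C(F_5)_aff| = 6.


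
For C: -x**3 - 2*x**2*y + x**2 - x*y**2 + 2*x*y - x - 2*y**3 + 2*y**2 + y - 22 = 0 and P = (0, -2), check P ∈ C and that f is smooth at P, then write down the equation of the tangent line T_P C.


Tangent line at P: -9*x - 31*y - 62 = 0.

Step 1: f(0, -2) = 0, so P lies on C.
Step 2: partial derivatives
  f_x(x, y) = -3*x**2 - 4*x*y + 2*x - y**2 + 2*y - 1, f_y(x, y) = -2*x**2 - 2*x*y + 2*x - 6*y**2 + 4*y + 1.
  f_x(P) = -9, f_y(P) = -31 (gradient nonzero, so P is smooth).
Step 3: tangent line at P: -9·(x − 0) + -31·(y − -2) = 0.
Expanding: -9*x - 31*y - 62 = 0.


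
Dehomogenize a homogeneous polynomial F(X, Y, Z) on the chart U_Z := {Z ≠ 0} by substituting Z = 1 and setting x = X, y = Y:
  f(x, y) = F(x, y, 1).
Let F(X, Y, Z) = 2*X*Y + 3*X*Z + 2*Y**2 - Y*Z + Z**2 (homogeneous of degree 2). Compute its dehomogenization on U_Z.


f(x, y) = 2*x*y + 3*x + 2*y**2 - y + 1

On U_Z we set Z = 1. Each monomial c·X^i·Y^j·Z^k in F becomes c·x^i·y^j·1^k = c·x^i·y^j.
Substituting Z = 1: F(X, Y, 1) = 2*x*y + 3*x + 2*y**2 - y + 1.
Note: deg(f) ≤ deg(F) = 2; strict inequality happens when F is divisible by Z (lost terms).


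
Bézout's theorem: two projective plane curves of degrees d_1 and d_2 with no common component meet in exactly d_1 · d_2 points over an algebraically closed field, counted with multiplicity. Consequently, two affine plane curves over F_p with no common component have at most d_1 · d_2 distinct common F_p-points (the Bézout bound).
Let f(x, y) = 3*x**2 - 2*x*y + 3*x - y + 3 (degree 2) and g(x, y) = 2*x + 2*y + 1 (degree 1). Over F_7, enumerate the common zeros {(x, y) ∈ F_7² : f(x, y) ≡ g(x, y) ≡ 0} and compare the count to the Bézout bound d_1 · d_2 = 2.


Common zeros: {(0, 3), (6, 4)}; count = 2; Bézout bound = 2.

deg(f) = 2, deg(g) = 1, so Bézout bound = 2.
Scan x ∈ F_7. For each x, list the y ∈ F_7 with f(x, y) ≡ 0 and those with g(x, y) ≡ 0 (mod 7); the common zeros in that column are the intersection.
  x = 0: f ≡ 0 at y ∈ {3}; g ≡ 0 at y ∈ {3}; common: {3}.
  x = 1: f ≡ 0 at y ∈ {3}; g ≡ 0 at y ∈ {2}; common: ∅.
  x = 2: f ≡ 0 at y ∈ {0}; g ≡ 0 at y ∈ {1}; common: ∅.
  x = 3: f ≡ 0 at y ∈ ∅; g ≡ 0 at y ∈ {0}; common: ∅.
  x = 4: f ≡ 0 at y ∈ {0}; g ≡ 0 at y ∈ {6}; common: ∅.
  x = 5: f ≡ 0 at y ∈ {4}; g ≡ 0 at y ∈ {5}; common: ∅.
  x = 6: f ≡ 0 at y ∈ {4}; g ≡ 0 at y ∈ {4}; common: {4}.
Collecting: common zeros = {(0, 3), (6, 4)}, so the count is 2.
Comparison with the Bézout bound: 2 ≤ 2 = deg(f)·deg(g), as expected for curves with no common component (the bound is attained).


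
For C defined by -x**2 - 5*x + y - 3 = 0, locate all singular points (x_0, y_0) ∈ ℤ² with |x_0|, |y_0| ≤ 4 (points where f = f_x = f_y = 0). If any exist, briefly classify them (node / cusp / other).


No singular points in the scanned grid; C is smooth there.

Compute partial derivatives:
  f_x = -2*x - 5.
  f_y = 1.
f_y = 1 is a nonzero constant, so f_y never vanishes: no point (x, y) can satisfy f = f_x = f_y = 0. In particular no (x, y) ∈ {−4, ..., 4}² is singular; the curve is smooth.


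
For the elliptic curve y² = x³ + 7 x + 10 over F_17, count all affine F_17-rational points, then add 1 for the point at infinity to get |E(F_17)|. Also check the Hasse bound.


Affine points = {(1, 1), (1, 16), (2, 7), (2, 10), (4, 0), (5, 0), (6, 8), (6, 9), (8, 0), (10, 3), (10, 14), (14, 8), (14, 9), (16, 6), (16, 11)}; affine count = 15; |E(F_17)| = 16.

Discriminant check: Δ ∝ 4a³ + 27b² = 4·7³ + 27·10² = 4·343 + 27·100 ≡ 9 (mod 17). Nonzero ⇒ E is nonsingular.
For each x ∈ F_17, compute rhs = x³ + 7·x + 10 mod 17, then count y ∈ F_17 with y² ≡ rhs.
  x = 0: rhs = 10, matching y values: none (0 points).
  x = 1: rhs = 1, matching y values: 1, 16 (2 points).
  x = 2: rhs = 15, matching y values: 7, 10 (2 points).
  x = 3: rhs = 7, matching y values: none (0 points).
  x = 4: rhs = 0, matching y values: 0 (1 points).
  x = 5: rhs = 0, matching y values: 0 (1 points).
  x = 6: rhs = 13, matching y values: 8, 9 (2 points).
  x = 7: rhs = 11, matching y values: none (0 points).
  x = 8: rhs = 0, matching y values: 0 (1 points).
  x = 9: rhs = 3, matching y values: none (0 points).
  x = 10: rhs = 9, matching y values: 3, 14 (2 points).
  x = 11: rhs = 7, matching y values: none (0 points).
  x = 12: rhs = 3, matching y values: none (0 points).
  x = 13: rhs = 3, matching y values: none (0 points).
  x = 14: rhs = 13, matching y values: 8, 9 (2 points).
  x = 15: rhs = 5, matching y values: none (0 points).
  x = 16: rhs = 2, matching y values: 6, 11 (2 points).
Total affine count: 15.
Full point count |E(F_17)| = 15 + 1 = 16.
Hasse bound: |16 − (17+1)| = |-2| = 2 ≤ 2√17 ≈ 8.2462 ✓.


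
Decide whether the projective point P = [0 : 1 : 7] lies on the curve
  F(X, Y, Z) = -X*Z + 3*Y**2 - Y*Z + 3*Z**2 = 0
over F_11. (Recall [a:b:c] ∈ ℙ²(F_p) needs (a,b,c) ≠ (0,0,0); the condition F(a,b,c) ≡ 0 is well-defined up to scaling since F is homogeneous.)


F(0,1,7) ≡ 0 (mod 11); P is on the curve.

Evaluate F(0, 1, 7) term-by-term (mod 11).
  -X*Z ↦ -1·0·1·7 = 0
  3*Y**2 ↦ 3·1·1·1 = 3
  -Y*Z ↦ -1·1·1·7 = -7
  3*Z**2 ↦ 3·1·1·49 = 147
Sum: F(0, 1, 7) = (0) + (3) + (-7) + (147) = 143.
Reducing mod 11: 143 ≡ 0 (mod 11).
Since F(a, b, c) ≡ 0 (mod 11), P lies on the curve.


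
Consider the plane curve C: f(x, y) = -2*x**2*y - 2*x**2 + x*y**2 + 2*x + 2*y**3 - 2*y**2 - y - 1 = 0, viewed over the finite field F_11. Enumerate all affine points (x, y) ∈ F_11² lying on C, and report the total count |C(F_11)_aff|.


Affine F_11-points: {(1, 4), (1, 5), (1, 8), (2, 3), (3, 4), (3, 6), (4, 5), (4, 7), (4, 9), (5, 10), (6, 6), (9, 3), (10, 8)}; count = 13.

For each of the 121 pairs (x, y) ∈ F_11², evaluate f(x, y) mod 11. Record the zeros.
  x = 0: [0↦10, 1↦9, 2↦5, 3↦10, 4↦3, 5↦7, 6↦1, 7↦8, 8↦7, 9↦10, 10↦7]  zeros at y ∈ ∅
  x = 1: [0↦10, 1↦8, 2↦5, 3↦2, 4↦0, 5↦0, 6↦3, 7↦10, 8↦0, 9↦7, 10↦10]  zeros at y ∈ {4, 5, 8}
  x = 2: [0↦6, 1↦10, 2↦4, 3↦0, 4↦10, 5↦2, 6↦10, 7↦2, 8↦1, 9↦8, 10↦2]  zeros at y ∈ {3}
  x = 3: [0↦9, 1↦4, 2↦2, 3↦4, 4↦0, 5↦2, 6↦0, 7↦6, 8↦10, 9↦2, 10↦5]  zeros at y ∈ {4, 6}
  x = 4: [0↦8, 1↦1, 2↦10, 3↦3, 4↦3, 5↦0, 6↦6, 7↦0, 8↦5, 9↦0, 10↦8]  zeros at y ∈ {5, 7, 9}
  x = 5: [0↦3, 1↦1, 2↦6, 3↦8, 4↦8, 5↦7, 6↦6, 7↦6, 8↦8, 9↦2, 10↦0]  zeros at y ∈ {10}
  x = 6: [0↦5, 1↦4, 2↦1, 3↦8, 4↦4, 5↦1, 6↦0, 7↦2, 8↦8, 9↦8, 10↦3]  zeros at y ∈ {6}
  x = 7: [0↦3, 1↦10, 2↦6, 3↦3, 4↦2, 5↦4, 6↦10, 7↦10, 8↦5, 9↦7, 10↦6]  zeros at y ∈ ∅
  x = 8: [0↦8, 1↦8, 2↦10, 3↦4, 4↦2, 5↦5, 6↦3, 7↦8, 8↦10, 9↦10, 10↦9]  zeros at y ∈ ∅
  x = 9: [0↦9, 1↦9, 2↦2, 3↦0, 4↦4, 5↦4, 6↦1, 7↦7, 8↦1, 9↦6, 10↦1]  zeros at y ∈ {3}
  x = 10: [0↦6, 1↦2, 2↦4, 3↦2, 4↦8, 5↦1, 6↦4, 7↦7, 8↦0, 9↦6, 10↦4]  zeros at y ∈ {8}
Collecting zeros: affine points = {(1, 4), (1, 5), (1, 8), (2, 3), (3, 4), (3, 6), (4, 5), (4, 7), (4, 9), (5, 10), (6, 6), (9, 3), (10, 8)}.
Total count |C(F_11)_aff| = 13.


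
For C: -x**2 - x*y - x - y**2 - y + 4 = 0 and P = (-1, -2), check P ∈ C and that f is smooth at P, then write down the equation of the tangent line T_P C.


Tangent line at P: 3*x + 4*y + 11 = 0.

Step 1: f(-1, -2) = 0, so P lies on C.
Step 2: partial derivatives
  f_x(x, y) = -2*x - y - 1, f_y(x, y) = -x - 2*y - 1.
  f_x(P) = 3, f_y(P) = 4 (gradient nonzero, so P is smooth).
Step 3: tangent line at P: 3·(x − -1) + 4·(y − -2) = 0.
Expanding: 3*x + 4*y + 11 = 0.


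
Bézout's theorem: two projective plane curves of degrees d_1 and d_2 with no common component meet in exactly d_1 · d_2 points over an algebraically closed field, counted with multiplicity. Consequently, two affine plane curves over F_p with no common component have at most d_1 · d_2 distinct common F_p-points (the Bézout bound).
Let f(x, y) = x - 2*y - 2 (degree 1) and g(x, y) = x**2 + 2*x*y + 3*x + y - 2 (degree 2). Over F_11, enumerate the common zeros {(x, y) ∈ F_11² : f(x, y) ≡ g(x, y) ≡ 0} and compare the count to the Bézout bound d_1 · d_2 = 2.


Common zeros: ∅; count = 0; Bézout bound = 2.

deg(f) = 1, deg(g) = 2, so Bézout bound = 2.
Scan x ∈ F_11. For each x, list the y ∈ F_11 with f(x, y) ≡ 0 and those with g(x, y) ≡ 0 (mod 11); the common zeros in that column are the intersection.
  x = 0: f ≡ 0 at y ∈ {10}; g ≡ 0 at y ∈ {2}; common: ∅.
  x = 1: f ≡ 0 at y ∈ {5}; g ≡ 0 at y ∈ {3}; common: ∅.
  x = 2: f ≡ 0 at y ∈ {0}; g ≡ 0 at y ∈ {5}; common: ∅.
  x = 3: f ≡ 0 at y ∈ {6}; g ≡ 0 at y ∈ {4}; common: ∅.
  x = 4: f ≡ 0 at y ∈ {1}; g ≡ 0 at y ∈ {2}; common: ∅.
  x = 5: f ≡ 0 at y ∈ {7}; g ≡ 0 at y ∈ ∅; common: ∅.
  x = 6: f ≡ 0 at y ∈ {2}; g ≡ 0 at y ∈ {7}; common: ∅.
  x = 7: f ≡ 0 at y ∈ {8}; g ≡ 0 at y ∈ {5}; common: ∅.
  x = 8: f ≡ 0 at y ∈ {3}; g ≡ 0 at y ∈ {4}; common: ∅.
  x = 9: f ≡ 0 at y ∈ {9}; g ≡ 0 at y ∈ {6}; common: ∅.
  x = 10: f ≡ 0 at y ∈ {4}; g ≡ 0 at y ∈ {7}; common: ∅.
Collecting: common zeros = ∅, so the count is 0.
Comparison with the Bézout bound: 0 ≤ 2 = deg(f)·deg(g), as expected for curves with no common component (the affine F_11-count falls short of the bound because intersections may lie at infinity, over extension fields, or carry multiplicity).


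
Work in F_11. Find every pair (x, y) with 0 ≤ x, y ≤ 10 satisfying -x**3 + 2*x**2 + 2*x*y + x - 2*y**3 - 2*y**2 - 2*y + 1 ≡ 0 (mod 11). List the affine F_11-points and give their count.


Affine F_11-points: {(0, 3), (1, 5), (1, 7), (1, 9), (2, 8), (4, 5), (4, 6), (4, 10), (5, 2), (5, 9), (5, 10), (7, 9), (8, 5)}; count = 13.

For each of the 121 pairs (x, y) ∈ F_11², evaluate f(x, y) mod 11. Record the zeros.
  x = 0: [0↦1, 1↦6, 2↦6, 3↦0, 4↦9, 5↦10, 6↦2, 7↦6, 8↦10, 9↦2, 10↦3]  zeros at y ∈ {3}
  x = 1: [0↦3, 1↦10, 2↦1, 3↦8, 4↦8, 5↦0, 6↦5, 7↦0, 8↦6, 9↦0, 10↦3]  zeros at y ∈ {5, 7, 9}
  x = 2: [0↦3, 1↦1, 2↦5, 3↦3, 4↦5, 5↦10, 6↦6, 7↦3, 8↦0, 9↦7, 10↦1]  zeros at y ∈ {8}
  x = 3: [0↦6, 1↦6, 2↦1, 3↦1, 4↦5, 5↦1, 6↦10, 7↦9, 8↦8, 9↦6, 10↦2]  zeros at y ∈ ∅
  x = 4: [0↦6, 1↦8, 2↦5, 3↦7, 4↦2, 5↦0, 6↦0, 7↦1, 8↦2, 9↦2, 10↦0]  zeros at y ∈ {5, 6, 10}
  x = 5: [0↦8, 1↦1, 2↦0, 3↦4, 4↦1, 5↦1, 6↦3, 7↦6, 8↦9, 9↦0, 10↦0]  zeros at y ∈ {2, 9, 10}
  x = 6: [0↦6, 1↦1, 2↦2, 3↦8, 4↦7, 5↦9, 6↦2, 7↦7, 8↦1, 9↦5, 10↦7]  zeros at y ∈ ∅
  x = 7: [0↦5, 1↦2, 2↦5, 3↦2, 4↦3, 5↦7, 6↦2, 7↦9, 8↦5, 9↦0, 10↦4]  zeros at y ∈ {9}
  x = 8: [0↦10, 1↦9, 2↦3, 3↦2, 4↦5, 5↦0, 6↦8, 7↦6, 8↦4, 9↦1, 10↦7]  zeros at y ∈ {5}
  x = 9: [0↦4, 1↦5, 2↦1, 3↦2, 4↦7, 5↦4, 6↦3, 7↦3, 8↦3, 9↦2, 10↦10]  zeros at y ∈ ∅
  x = 10: [0↦3, 1↦6, 2↦4, 3↦7, 4↦3, 5↦2, 6↦3, 7↦5, 8↦7, 9↦8, 10↦7]  zeros at y ∈ ∅
Collecting zeros: affine points = {(0, 3), (1, 5), (1, 7), (1, 9), (2, 8), (4, 5), (4, 6), (4, 10), (5, 2), (5, 9), (5, 10), (7, 9), (8, 5)}.
Total count |C(F_11)_aff| = 13.


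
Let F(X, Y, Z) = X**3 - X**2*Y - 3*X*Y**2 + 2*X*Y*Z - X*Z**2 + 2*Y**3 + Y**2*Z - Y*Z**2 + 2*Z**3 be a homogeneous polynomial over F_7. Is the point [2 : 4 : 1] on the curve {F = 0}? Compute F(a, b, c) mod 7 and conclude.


F(2,4,1) ≡ 3 (mod 7); P is NOT on the curve.

Evaluate F(2, 4, 1) term-by-term (mod 7).
  X**3 ↦ 1·8·1·1 = 8
  -X**2*Y ↦ -1·4·4·1 = -16
  -3*X*Y**2 ↦ -3·2·16·1 = -96
  2*X*Y*Z ↦ 2·2·4·1 = 16
  -X*Z**2 ↦ -1·2·1·1 = -2
  2*Y**3 ↦ 2·1·64·1 = 128
  Y**2*Z ↦ 1·1·16·1 = 16
  -Y*Z**2 ↦ -1·1·4·1 = -4
  2*Z**3 ↦ 2·1·1·1 = 2
Sum: F(2, 4, 1) = (8) + (-16) + (-96) + (16) + (-2) + (128) + (16) + (-4) + (2) = 52.
Reducing mod 7: 52 ≡ 3 (mod 7).
Since F(a, b, c) ≡ 3 ≠ 0 (mod 7), P does NOT lie on the curve.


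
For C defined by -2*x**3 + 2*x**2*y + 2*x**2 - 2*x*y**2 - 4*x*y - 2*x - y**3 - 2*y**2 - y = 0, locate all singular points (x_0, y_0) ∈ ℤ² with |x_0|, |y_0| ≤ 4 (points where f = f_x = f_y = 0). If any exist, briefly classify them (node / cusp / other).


Singular points: {(0, -1)}; classification: cusp.

Compute partial derivatives:
  f_x = -6*x**2 + 4*x*y + 4*x - 2*y**2 - 4*y - 2.
  f_y = 2*x**2 - 4*x*y - 4*x - 3*y**2 - 4*y - 1.
Scan x_0 ∈ {−4, ..., 4}. For each x_0, f_y(x_0, y) is a polynomial in y; find its integer roots y ∈ {−4, ..., 4}, then test f_x and f at those candidates.
  x = -4: f_y(-4, y) = -3*y**2 + 12*y + 47; no integer root y with |y| ≤ 4.
  x = -3: f_y(-3, y) = -3*y**2 + 8*y + 29; no integer root y with |y| ≤ 4.
  x = -2: f_y(-2, y) = -3*y**2 + 4*y + 15; vanishes at y ∈ {3}. (-2, 3): f_x = -88 ≠ 0.
  x = -1: f_y(-1, y) = 5 - 3*y**2; no integer root y with |y| ≤ 4.
  x = 0: f_y(0, y) = -3*y**2 - 4*y - 1; vanishes at y ∈ {-1}. (0, -1): f_x = 0, f = 0 — SINGULAR.
  x = 1: f_y(1, y) = -3*y**2 - 8*y - 3; no integer root y with |y| ≤ 4.
  x = 2: f_y(2, y) = -3*y**2 - 12*y - 1; no integer root y with |y| ≤ 4.
  x = 3: f_y(3, y) = -3*y**2 - 16*y + 5; no integer root y with |y| ≤ 4.
  x = 4: f_y(4, y) = -3*y**2 - 20*y + 15; no integer root y with |y| ≤ 4.
Only singular point on the grid: (0, -1).
Classify: substitute x = 0 + u, y = -1 + v and expand: f = -2*u**3 + 2*u**2*v - 2*u*v**2 - v**3 + v**2.
No constant or linear terms (consistent with a singular point). Quadratic part: v**2. Cubic part: -2*u**3 + 2*u**2*v - 2*u*v**2 - v**3.
The quadratic part v**2 is a perfect square, so there is a single (double) tangent line v = 0, i.e. y = -1. Restricting the cubic part to that line (v = 0) leaves -2*u**3 ≠ 0, so f is not divisible by v and the branch is v² ≈ 2*u**3 to lowest order — this is a cusp.
Classification: cusp.


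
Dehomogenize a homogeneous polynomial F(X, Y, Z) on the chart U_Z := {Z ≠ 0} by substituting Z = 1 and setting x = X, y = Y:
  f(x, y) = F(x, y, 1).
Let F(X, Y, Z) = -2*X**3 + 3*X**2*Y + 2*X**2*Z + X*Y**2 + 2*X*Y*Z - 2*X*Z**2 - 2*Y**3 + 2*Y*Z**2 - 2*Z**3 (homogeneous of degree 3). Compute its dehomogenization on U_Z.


f(x, y) = -2*x**3 + 3*x**2*y + 2*x**2 + x*y**2 + 2*x*y - 2*x - 2*y**3 + 2*y - 2

On U_Z we set Z = 1. Each monomial c·X^i·Y^j·Z^k in F becomes c·x^i·y^j·1^k = c·x^i·y^j.
Substituting Z = 1: F(X, Y, 1) = -2*x**3 + 3*x**2*y + 2*x**2 + x*y**2 + 2*x*y - 2*x - 2*y**3 + 2*y - 2.
Note: deg(f) ≤ deg(F) = 3; strict inequality happens when F is divisible by Z (lost terms).


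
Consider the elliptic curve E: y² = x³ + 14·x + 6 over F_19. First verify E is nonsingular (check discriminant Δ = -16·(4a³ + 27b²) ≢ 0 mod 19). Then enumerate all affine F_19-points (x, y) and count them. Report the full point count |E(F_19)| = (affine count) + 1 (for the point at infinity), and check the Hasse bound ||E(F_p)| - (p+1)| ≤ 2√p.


Affine points = {(0, 5), (0, 14), (2, 2), (2, 17), (5, 7), (5, 12), (9, 5), (9, 14), (10, 5), (10, 14), (11, 3), (11, 16), (14, 1), (14, 18), (15, 0)}; affine count = 15; |E(F_19)| = 16.

Discriminant check: Δ ∝ 4a³ + 27b² = 4·14³ + 27·6² = 4·2744 + 27·36 ≡ 16 (mod 19). Nonzero ⇒ E is nonsingular.
For each x ∈ F_19, compute rhs = x³ + 14·x + 6 mod 19, then count y ∈ F_19 with y² ≡ rhs.
  x = 0: rhs = 6, matching y values: 5, 14 (2 points).
  x = 1: rhs = 2, matching y values: none (0 points).
  x = 2: rhs = 4, matching y values: 2, 17 (2 points).
  x = 3: rhs = 18, matching y values: none (0 points).
  x = 4: rhs = 12, matching y values: none (0 points).
  x = 5: rhs = 11, matching y values: 7, 12 (2 points).
  x = 6: rhs = 2, matching y values: none (0 points).
  x = 7: rhs = 10, matching y values: none (0 points).
  x = 8: rhs = 3, matching y values: none (0 points).
  x = 9: rhs = 6, matching y values: 5, 14 (2 points).
  x = 10: rhs = 6, matching y values: 5, 14 (2 points).
  x = 11: rhs = 9, matching y values: 3, 16 (2 points).
  x = 12: rhs = 2, matching y values: none (0 points).
  x = 13: rhs = 10, matching y values: none (0 points).
  x = 14: rhs = 1, matching y values: 1, 18 (2 points).
  x = 15: rhs = 0, matching y values: 0 (1 points).
  x = 16: rhs = 13, matching y values: none (0 points).
  x = 17: rhs = 8, matching y values: none (0 points).
  x = 18: rhs = 10, matching y values: none (0 points).
Total affine count: 15.
Full point count |E(F_19)| = 15 + 1 = 16.
Hasse bound: |16 − (19+1)| = |-4| = 4 ≤ 2√19 ≈ 8.7178 ✓.


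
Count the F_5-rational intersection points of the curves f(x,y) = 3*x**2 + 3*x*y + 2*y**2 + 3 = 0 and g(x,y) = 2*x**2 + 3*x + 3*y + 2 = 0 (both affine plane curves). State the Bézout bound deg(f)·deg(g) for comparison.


Common zeros: {(0, 1), (4, 3)}; count = 2; Bézout bound = 4.

deg(f) = 2, deg(g) = 2, so Bézout bound = 4.
Scan x ∈ F_5. For each x, list the y ∈ F_5 with f(x, y) ≡ 0 and those with g(x, y) ≡ 0 (mod 5); the common zeros in that column are the intersection.
  x = 0: f ≡ 0 at y ∈ {1, 4}; g ≡ 0 at y ∈ {1}; common: {1}.
  x = 1: f ≡ 0 at y ∈ {2, 4}; g ≡ 0 at y ∈ {1}; common: ∅.
  x = 2: f ≡ 0 at y ∈ {0, 2}; g ≡ 0 at y ∈ {3}; common: ∅.
  x = 3: f ≡ 0 at y ∈ {0, 3}; g ≡ 0 at y ∈ {2}; common: ∅.
  x = 4: f ≡ 0 at y ∈ {1, 3}; g ≡ 0 at y ∈ {3}; common: {3}.
Collecting: common zeros = {(0, 1), (4, 3)}, so the count is 2.
Comparison with the Bézout bound: 2 ≤ 4 = deg(f)·deg(g), as expected for curves with no common component (the affine F_5-count falls short of the bound because intersections may lie at infinity, over extension fields, or carry multiplicity).


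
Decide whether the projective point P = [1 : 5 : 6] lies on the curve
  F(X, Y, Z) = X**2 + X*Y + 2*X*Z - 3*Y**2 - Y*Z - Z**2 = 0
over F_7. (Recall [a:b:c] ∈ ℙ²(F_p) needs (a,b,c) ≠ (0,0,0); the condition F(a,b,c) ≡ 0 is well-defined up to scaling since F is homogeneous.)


F(1,5,6) ≡ 3 (mod 7); P is NOT on the curve.

Evaluate F(1, 5, 6) term-by-term (mod 7).
  X**2 ↦ 1·1·1·1 = 1
  X*Y ↦ 1·1·5·1 = 5
  2*X*Z ↦ 2·1·1·6 = 12
  -3*Y**2 ↦ -3·1·25·1 = -75
  -Y*Z ↦ -1·1·5·6 = -30
  -Z**2 ↦ -1·1·1·36 = -36
Sum: F(1, 5, 6) = (1) + (5) + (12) + (-75) + (-30) + (-36) = -123.
Reducing mod 7: -123 ≡ 3 (mod 7).
Since F(a, b, c) ≡ 3 ≠ 0 (mod 7), P does NOT lie on the curve.


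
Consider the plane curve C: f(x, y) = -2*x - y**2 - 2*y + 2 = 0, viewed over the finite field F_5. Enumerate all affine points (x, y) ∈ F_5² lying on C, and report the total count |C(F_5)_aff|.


Affine F_5-points: {(1, 0), (1, 3), (2, 1), (2, 2), (4, 4)}; count = 5.

For each of the 25 pairs (x, y) ∈ F_5², evaluate f(x, y) mod 5. Record the zeros.
  x = 0: [0↦2, 1↦4, 2↦4, 3↦2, 4↦3]  zeros at y ∈ ∅
  x = 1: [0↦0, 1↦2, 2↦2, 3↦0, 4↦1]  zeros at y ∈ {0, 3}
  x = 2: [0↦3, 1↦0, 2↦0, 3↦3, 4↦4]  zeros at y ∈ {1, 2}
  x = 3: [0↦1, 1↦3, 2↦3, 3↦1, 4↦2]  zeros at y ∈ ∅
  x = 4: [0↦4, 1↦1, 2↦1, 3↦4, 4↦0]  zeros at y ∈ {4}
Collecting zeros: affine points = {(1, 0), (1, 3), (2, 1), (2, 2), (4, 4)}.
Total count |C(F_5)_aff| = 5.


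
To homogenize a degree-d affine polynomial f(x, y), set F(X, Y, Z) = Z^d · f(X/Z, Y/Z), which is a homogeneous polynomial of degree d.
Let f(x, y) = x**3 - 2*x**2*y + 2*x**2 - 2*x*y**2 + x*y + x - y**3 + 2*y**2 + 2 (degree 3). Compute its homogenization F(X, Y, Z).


F(X, Y, Z) = X**3 - 2*X**2*Y + 2*X**2*Z - 2*X*Y**2 + X*Y*Z + X*Z**2 - Y**3 + 2*Y**2*Z + 2*Z**3

deg(f) = 3.
Substitute x = X/Z, y = Y/Z into f, then multiply by Z^3.
  monomial 1·x^3·y^0 ↦ 1·X^3·Y^0·Z^0.
  monomial -2·x^2·y^1 ↦ -2·X^2·Y^1·Z^0.
  monomial 2·x^2·y^0 ↦ 2·X^2·Y^0·Z^1.
  monomial -2·x^1·y^2 ↦ -2·X^1·Y^2·Z^0.
  monomial 1·x^1·y^1 ↦ 1·X^1·Y^1·Z^1.
  monomial 1·x^1·y^0 ↦ 1·X^1·Y^0·Z^2.
  monomial -1·x^0·y^3 ↦ -1·X^0·Y^3·Z^0.
  monomial 2·x^0·y^2 ↦ 2·X^0·Y^2·Z^1.
  monomial 2·x^0·y^0 ↦ 2·X^0·Y^0·Z^3.
Collecting: F(X, Y, Z) = X**3 - 2*X**2*Y + 2*X**2*Z - 2*X*Y**2 + X*Y*Z + X*Z**2 - Y**3 + 2*Y**2*Z + 2*Z**3.


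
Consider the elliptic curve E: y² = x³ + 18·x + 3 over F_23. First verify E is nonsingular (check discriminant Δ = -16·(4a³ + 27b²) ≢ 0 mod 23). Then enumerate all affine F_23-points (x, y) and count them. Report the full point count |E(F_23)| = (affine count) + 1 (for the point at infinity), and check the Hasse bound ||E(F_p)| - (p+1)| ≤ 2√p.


Affine points = {(0, 7), (0, 16), (2, 1), (2, 22), (4, 1), (4, 22), (7, 9), (7, 14), (14, 3), (14, 20), (17, 1), (17, 22), (18, 8), (18, 15)}; affine count = 14; |E(F_23)| = 15.

Discriminant check: Δ ∝ 4a³ + 27b² = 4·18³ + 27·3² = 4·5832 + 27·9 ≡ 19 (mod 23). Nonzero ⇒ E is nonsingular.
For each x ∈ F_23, compute rhs = x³ + 18·x + 3 mod 23, then count y ∈ F_23 with y² ≡ rhs.
  x = 0: rhs = 3, matching y values: 7, 16 (2 points).
  x = 1: rhs = 22, matching y values: none (0 points).
  x = 2: rhs = 1, matching y values: 1, 22 (2 points).
  x = 3: rhs = 15, matching y values: none (0 points).
  x = 4: rhs = 1, matching y values: 1, 22 (2 points).
  x = 5: rhs = 11, matching y values: none (0 points).
  x = 6: rhs = 5, matching y values: none (0 points).
  x = 7: rhs = 12, matching y values: 9, 14 (2 points).
  x = 8: rhs = 15, matching y values: none (0 points).
  x = 9: rhs = 20, matching y values: none (0 points).
  x = 10: rhs = 10, matching y values: none (0 points).
  x = 11: rhs = 14, matching y values: none (0 points).
  x = 12: rhs = 15, matching y values: none (0 points).
  x = 13: rhs = 19, matching y values: none (0 points).
  x = 14: rhs = 9, matching y values: 3, 20 (2 points).
  x = 15: rhs = 14, matching y values: none (0 points).
  x = 16: rhs = 17, matching y values: none (0 points).
  x = 17: rhs = 1, matching y values: 1, 22 (2 points).
  x = 18: rhs = 18, matching y values: 8, 15 (2 points).
  x = 19: rhs = 5, matching y values: none (0 points).
  x = 20: rhs = 14, matching y values: none (0 points).
  x = 21: rhs = 5, matching y values: none (0 points).
  x = 22: rhs = 7, matching y values: none (0 points).
Total affine count: 14.
Full point count |E(F_23)| = 14 + 1 = 15.
Hasse bound: |15 − (23+1)| = |-9| = 9 ≤ 2√23 ≈ 9.5917 ✓.


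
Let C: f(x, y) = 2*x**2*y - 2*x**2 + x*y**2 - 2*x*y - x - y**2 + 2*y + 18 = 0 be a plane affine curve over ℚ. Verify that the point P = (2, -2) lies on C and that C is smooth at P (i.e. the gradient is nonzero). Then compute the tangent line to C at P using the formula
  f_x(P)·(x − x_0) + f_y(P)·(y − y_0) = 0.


Tangent line at P: -17*x + 2*y + 38 = 0.

Step 1: f(2, -2) = 0, so P lies on C.
Step 2: partial derivatives
  f_x(x, y) = 4*x*y - 4*x + y**2 - 2*y - 1, f_y(x, y) = 2*x**2 + 2*x*y - 2*x - 2*y + 2.
  f_x(P) = -17, f_y(P) = 2 (gradient nonzero, so P is smooth).
Step 3: tangent line at P: -17·(x − 2) + 2·(y − -2) = 0.
Expanding: -17*x + 2*y + 38 = 0.


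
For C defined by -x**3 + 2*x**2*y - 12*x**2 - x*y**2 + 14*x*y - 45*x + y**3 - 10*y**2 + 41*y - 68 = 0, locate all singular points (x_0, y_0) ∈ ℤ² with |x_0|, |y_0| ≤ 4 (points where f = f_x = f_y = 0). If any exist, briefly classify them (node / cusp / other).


Singular points: {(-2, 3)}; classification: cusp.

Compute partial derivatives:
  f_x = -3*x**2 + 4*x*y - 24*x - y**2 + 14*y - 45.
  f_y = 2*x**2 - 2*x*y + 14*x + 3*y**2 - 20*y + 41.
Scan x_0 ∈ {−4, ..., 4}. For each x_0, f_y(x_0, y) is a polynomial in y; find its integer roots y ∈ {−4, ..., 4}, then test f_x and f at those candidates.
  x = -4: f_y(-4, y) = 3*y**2 - 12*y + 17; no integer root y with |y| ≤ 4.
  x = -3: f_y(-3, y) = 3*y**2 - 14*y + 17; no integer root y with |y| ≤ 4.
  x = -2: f_y(-2, y) = 3*y**2 - 16*y + 21; vanishes at y ∈ {3}. (-2, 3): f_x = 0, f = 0 — SINGULAR.
  x = -1: f_y(-1, y) = 3*y**2 - 18*y + 29; no integer root y with |y| ≤ 4.
  x = 0: f_y(0, y) = 3*y**2 - 20*y + 41; no integer root y with |y| ≤ 4.
  x = 1: f_y(1, y) = 3*y**2 - 22*y + 57; no integer root y with |y| ≤ 4.
  x = 2: f_y(2, y) = 3*y**2 - 24*y + 77; no integer root y with |y| ≤ 4.
  x = 3: f_y(3, y) = 3*y**2 - 26*y + 101; no integer root y with |y| ≤ 4.
  x = 4: f_y(4, y) = 3*y**2 - 28*y + 129; no integer root y with |y| ≤ 4.
Only singular point on the grid: (-2, 3).
Classify: substitute x = -2 + u, y = 3 + v and expand: f = -u**3 + 2*u**2*v - u*v**2 + v**3 + v**2.
No constant or linear terms (consistent with a singular point). Quadratic part: v**2. Cubic part: -u**3 + 2*u**2*v - u*v**2 + v**3.
The quadratic part v**2 is a perfect square, so there is a single (double) tangent line v = 0, i.e. y = 3. Restricting the cubic part to that line (v = 0) leaves -u**3 ≠ 0, so f is not divisible by v and the branch is v² ≈ u**3 to lowest order — this is a cusp.
Classification: cusp.


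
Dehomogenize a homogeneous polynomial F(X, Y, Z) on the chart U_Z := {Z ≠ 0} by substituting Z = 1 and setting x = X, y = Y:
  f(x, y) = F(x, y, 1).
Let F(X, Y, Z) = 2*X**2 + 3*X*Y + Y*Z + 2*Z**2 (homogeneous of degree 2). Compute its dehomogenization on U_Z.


f(x, y) = 2*x**2 + 3*x*y + y + 2

On U_Z we set Z = 1. Each monomial c·X^i·Y^j·Z^k in F becomes c·x^i·y^j·1^k = c·x^i·y^j.
Substituting Z = 1: F(X, Y, 1) = 2*x**2 + 3*x*y + y + 2.
Note: deg(f) ≤ deg(F) = 2; strict inequality happens when F is divisible by Z (lost terms).


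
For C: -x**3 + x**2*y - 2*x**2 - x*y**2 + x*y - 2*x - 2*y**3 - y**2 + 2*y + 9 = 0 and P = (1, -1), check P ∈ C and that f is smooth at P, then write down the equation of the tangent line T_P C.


Tangent line at P: -13*x + 2*y + 15 = 0.

Step 1: f(1, -1) = 0, so P lies on C.
Step 2: partial derivatives
  f_x(x, y) = -3*x**2 + 2*x*y - 4*x - y**2 + y - 2, f_y(x, y) = x**2 - 2*x*y + x - 6*y**2 - 2*y + 2.
  f_x(P) = -13, f_y(P) = 2 (gradient nonzero, so P is smooth).
Step 3: tangent line at P: -13·(x − 1) + 2·(y − -1) = 0.
Expanding: -13*x + 2*y + 15 = 0.


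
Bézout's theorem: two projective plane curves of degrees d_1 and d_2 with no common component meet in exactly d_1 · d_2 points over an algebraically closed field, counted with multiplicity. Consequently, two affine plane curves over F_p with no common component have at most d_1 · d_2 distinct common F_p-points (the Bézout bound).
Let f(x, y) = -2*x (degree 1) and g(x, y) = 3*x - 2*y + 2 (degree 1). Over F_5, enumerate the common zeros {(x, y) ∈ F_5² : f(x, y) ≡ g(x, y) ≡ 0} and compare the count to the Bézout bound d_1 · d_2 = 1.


Common zeros: {(0, 1)}; count = 1; Bézout bound = 1.

deg(f) = 1, deg(g) = 1, so Bézout bound = 1.
Scan x ∈ F_5. For each x, list the y ∈ F_5 with f(x, y) ≡ 0 and those with g(x, y) ≡ 0 (mod 5); the common zeros in that column are the intersection.
  x = 0: f ≡ 0 at y ∈ {0, 1, 2, 3, 4}; g ≡ 0 at y ∈ {1}; common: {1}.
  x = 1: f ≡ 0 at y ∈ ∅; g ≡ 0 at y ∈ {0}; common: ∅.
  x = 2: f ≡ 0 at y ∈ ∅; g ≡ 0 at y ∈ {4}; common: ∅.
  x = 3: f ≡ 0 at y ∈ ∅; g ≡ 0 at y ∈ {3}; common: ∅.
  x = 4: f ≡ 0 at y ∈ ∅; g ≡ 0 at y ∈ {2}; common: ∅.
Collecting: common zeros = {(0, 1)}, so the count is 1.
Comparison with the Bézout bound: 1 ≤ 1 = deg(f)·deg(g), as expected for curves with no common component (the bound is attained).


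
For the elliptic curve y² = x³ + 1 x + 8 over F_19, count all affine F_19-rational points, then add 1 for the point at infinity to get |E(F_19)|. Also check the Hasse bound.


Affine points = {(3, 0), (4, 0), (5, 9), (5, 10), (7, 4), (7, 15), (9, 9), (9, 10), (10, 7), (10, 12), (11, 1), (11, 18), (12, 0), (14, 7), (14, 12), (15, 4), (15, 15), (16, 4), (16, 15), (17, 6), (17, 13), (18, 5), (18, 14)}; affine count = 23; |E(F_19)| = 24.

Discriminant check: Δ ∝ 4a³ + 27b² = 4·1³ + 27·8² = 4·1 + 27·64 ≡ 3 (mod 19). Nonzero ⇒ E is nonsingular.
For each x ∈ F_19, compute rhs = x³ + 1·x + 8 mod 19, then count y ∈ F_19 with y² ≡ rhs.
  x = 0: rhs = 8, matching y values: none (0 points).
  x = 1: rhs = 10, matching y values: none (0 points).
  x = 2: rhs = 18, matching y values: none (0 points).
  x = 3: rhs = 0, matching y values: 0 (1 points).
  x = 4: rhs = 0, matching y values: 0 (1 points).
  x = 5: rhs = 5, matching y values: 9, 10 (2 points).
  x = 6: rhs = 2, matching y values: none (0 points).
  x = 7: rhs = 16, matching y values: 4, 15 (2 points).
  x = 8: rhs = 15, matching y values: none (0 points).
  x = 9: rhs = 5, matching y values: 9, 10 (2 points).
  x = 10: rhs = 11, matching y values: 7, 12 (2 points).
  x = 11: rhs = 1, matching y values: 1, 18 (2 points).
  x = 12: rhs = 0, matching y values: 0 (1 points).
  x = 13: rhs = 14, matching y values: none (0 points).
  x = 14: rhs = 11, matching y values: 7, 12 (2 points).
  x = 15: rhs = 16, matching y values: 4, 15 (2 points).
  x = 16: rhs = 16, matching y values: 4, 15 (2 points).
  x = 17: rhs = 17, matching y values: 6, 13 (2 points).
  x = 18: rhs = 6, matching y values: 5, 14 (2 points).
Total affine count: 23.
Full point count |E(F_19)| = 23 + 1 = 24.
Hasse bound: |24 − (19+1)| = |4| = 4 ≤ 2√19 ≈ 8.7178 ✓.


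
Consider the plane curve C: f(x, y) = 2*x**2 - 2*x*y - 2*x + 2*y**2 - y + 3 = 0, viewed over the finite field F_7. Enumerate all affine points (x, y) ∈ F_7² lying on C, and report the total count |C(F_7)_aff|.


Affine F_7-points: {(2, 0), (2, 6), (5, 3), (5, 6), (6, 0), (6, 3)}; count = 6.

For each of the 49 pairs (x, y) ∈ F_7², evaluate f(x, y) mod 7. Record the zeros.
  x = 0: [0↦3, 1↦4, 2↦2, 3↦4, 4↦3, 5↦6, 6↦6]  zeros at y ∈ ∅
  x = 1: [0↦3, 1↦2, 2↦5, 3↦5, 4↦2, 5↦3, 6↦1]  zeros at y ∈ ∅
  x = 2: [0↦0, 1↦4, 2↦5, 3↦3, 4↦5, 5↦4, 6↦0]  zeros at y ∈ {0, 6}
  x = 3: [0↦1, 1↦3, 2↦2, 3↦5, 4↦5, 5↦2, 6↦3]  zeros at y ∈ ∅
  x = 4: [0↦6, 1↦6, 2↦3, 3↦4, 4↦2, 5↦4, 6↦3]  zeros at y ∈ ∅
  x = 5: [0↦1, 1↦6, 2↦1, 3↦0, 4↦3, 5↦3, 6↦0]  zeros at y ∈ {3, 6}
  x = 6: [0↦0, 1↦3, 2↦3, 3↦0, 4↦1, 5↦6, 6↦1]  zeros at y ∈ {0, 3}
Collecting zeros: affine points = {(2, 0), (2, 6), (5, 3), (5, 6), (6, 0), (6, 3)}.
Total count |C(F_7)_aff| = 6.


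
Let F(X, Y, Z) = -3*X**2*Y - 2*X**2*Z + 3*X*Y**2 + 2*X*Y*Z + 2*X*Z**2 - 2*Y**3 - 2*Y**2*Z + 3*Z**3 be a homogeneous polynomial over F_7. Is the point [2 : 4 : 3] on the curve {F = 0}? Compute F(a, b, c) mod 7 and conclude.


F(2,4,3) ≡ 0 (mod 7); P is on the curve.

Evaluate F(2, 4, 3) term-by-term (mod 7).
  -3*X**2*Y ↦ -3·4·4·1 = -48
  -2*X**2*Z ↦ -2·4·1·3 = -24
  3*X*Y**2 ↦ 3·2·16·1 = 96
  2*X*Y*Z ↦ 2·2·4·3 = 48
  2*X*Z**2 ↦ 2·2·1·9 = 36
  -2*Y**3 ↦ -2·1·64·1 = -128
  -2*Y**2*Z ↦ -2·1·16·3 = -96
  3*Z**3 ↦ 3·1·1·27 = 81
Sum: F(2, 4, 3) = (-48) + (-24) + (96) + (48) + (36) + (-128) + (-96) + (81) = -35.
Reducing mod 7: -35 ≡ 0 (mod 7).
Since F(a, b, c) ≡ 0 (mod 7), P lies on the curve.


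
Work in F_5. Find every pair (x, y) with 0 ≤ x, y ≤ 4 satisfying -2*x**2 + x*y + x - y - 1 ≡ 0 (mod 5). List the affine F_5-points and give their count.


Affine F_5-points: {(0, 4), (2, 2), (3, 3), (4, 3)}; count = 4.

For each of the 25 pairs (x, y) ∈ F_5², evaluate f(x, y) mod 5. Record the zeros.
  x = 0: [0↦4, 1↦3, 2↦2, 3↦1, 4↦0]  zeros at y ∈ {4}
  x = 1: [0↦3, 1↦3, 2↦3, 3↦3, 4↦3]  zeros at y ∈ ∅
  x = 2: [0↦3, 1↦4, 2↦0, 3↦1, 4↦2]  zeros at y ∈ {2}
  x = 3: [0↦4, 1↦1, 2↦3, 3↦0, 4↦2]  zeros at y ∈ {3}
  x = 4: [0↦1, 1↦4, 2↦2, 3↦0, 4↦3]  zeros at y ∈ {3}
Collecting zeros: affine points = {(0, 4), (2, 2), (3, 3), (4, 3)}.
Total count |C(F_5)_aff| = 4.


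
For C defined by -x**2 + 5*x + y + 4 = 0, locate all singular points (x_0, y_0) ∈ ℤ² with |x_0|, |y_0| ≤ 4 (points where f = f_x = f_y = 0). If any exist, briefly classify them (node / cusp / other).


No singular points in the scanned grid; C is smooth there.

Compute partial derivatives:
  f_x = 5 - 2*x.
  f_y = 1.
f_y = 1 is a nonzero constant, so f_y never vanishes: no point (x, y) can satisfy f = f_x = f_y = 0. In particular no (x, y) ∈ {−4, ..., 4}² is singular; the curve is smooth.


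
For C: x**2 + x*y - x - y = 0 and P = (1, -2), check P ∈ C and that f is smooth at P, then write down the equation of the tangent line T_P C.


Tangent line at P: 1 - x = 0.

Step 1: f(1, -2) = 0, so P lies on C.
Step 2: partial derivatives
  f_x(x, y) = 2*x + y - 1, f_y(x, y) = x - 1.
  f_x(P) = -1, f_y(P) = 0 (gradient nonzero, so P is smooth).
Step 3: tangent line at P: -1·(x − 1) + 0·(y − -2) = 0.
Expanding: 1 - x = 0.


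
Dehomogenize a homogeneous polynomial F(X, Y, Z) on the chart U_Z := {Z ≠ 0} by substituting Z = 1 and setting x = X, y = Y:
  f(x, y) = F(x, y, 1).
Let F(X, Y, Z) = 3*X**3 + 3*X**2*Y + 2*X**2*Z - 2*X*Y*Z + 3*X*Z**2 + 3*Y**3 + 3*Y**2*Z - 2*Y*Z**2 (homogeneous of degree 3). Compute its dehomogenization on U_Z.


f(x, y) = 3*x**3 + 3*x**2*y + 2*x**2 - 2*x*y + 3*x + 3*y**3 + 3*y**2 - 2*y

On U_Z we set Z = 1. Each monomial c·X^i·Y^j·Z^k in F becomes c·x^i·y^j·1^k = c·x^i·y^j.
Substituting Z = 1: F(X, Y, 1) = 3*x**3 + 3*x**2*y + 2*x**2 - 2*x*y + 3*x + 3*y**3 + 3*y**2 - 2*y.
Note: deg(f) ≤ deg(F) = 3; strict inequality happens when F is divisible by Z (lost terms).


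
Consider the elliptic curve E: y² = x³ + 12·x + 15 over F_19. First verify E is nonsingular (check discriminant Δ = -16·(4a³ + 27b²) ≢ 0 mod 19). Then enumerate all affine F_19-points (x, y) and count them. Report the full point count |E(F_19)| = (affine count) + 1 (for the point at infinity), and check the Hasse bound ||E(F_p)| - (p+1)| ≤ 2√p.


Affine points = {(1, 3), (1, 16), (2, 3), (2, 16), (7, 9), (7, 10), (9, 4), (9, 15), (12, 5), (12, 14), (14, 1), (14, 18), (15, 6), (15, 13), (16, 3), (16, 16)}; affine count = 16; |E(F_19)| = 17.

Discriminant check: Δ ∝ 4a³ + 27b² = 4·12³ + 27·15² = 4·1728 + 27·225 ≡ 10 (mod 19). Nonzero ⇒ E is nonsingular.
For each x ∈ F_19, compute rhs = x³ + 12·x + 15 mod 19, then count y ∈ F_19 with y² ≡ rhs.
  x = 0: rhs = 15, matching y values: none (0 points).
  x = 1: rhs = 9, matching y values: 3, 16 (2 points).
  x = 2: rhs = 9, matching y values: 3, 16 (2 points).
  x = 3: rhs = 2, matching y values: none (0 points).
  x = 4: rhs = 13, matching y values: none (0 points).
  x = 5: rhs = 10, matching y values: none (0 points).
  x = 6: rhs = 18, matching y values: none (0 points).
  x = 7: rhs = 5, matching y values: 9, 10 (2 points).
  x = 8: rhs = 15, matching y values: none (0 points).
  x = 9: rhs = 16, matching y values: 4, 15 (2 points).
  x = 10: rhs = 14, matching y values: none (0 points).
  x = 11: rhs = 15, matching y values: none (0 points).
  x = 12: rhs = 6, matching y values: 5, 14 (2 points).
  x = 13: rhs = 12, matching y values: none (0 points).
  x = 14: rhs = 1, matching y values: 1, 18 (2 points).
  x = 15: rhs = 17, matching y values: 6, 13 (2 points).
  x = 16: rhs = 9, matching y values: 3, 16 (2 points).
  x = 17: rhs = 2, matching y values: none (0 points).
  x = 18: rhs = 2, matching y values: none (0 points).
Total affine count: 16.
Full point count |E(F_19)| = 16 + 1 = 17.
Hasse bound: |17 − (19+1)| = |-3| = 3 ≤ 2√19 ≈ 8.7178 ✓.


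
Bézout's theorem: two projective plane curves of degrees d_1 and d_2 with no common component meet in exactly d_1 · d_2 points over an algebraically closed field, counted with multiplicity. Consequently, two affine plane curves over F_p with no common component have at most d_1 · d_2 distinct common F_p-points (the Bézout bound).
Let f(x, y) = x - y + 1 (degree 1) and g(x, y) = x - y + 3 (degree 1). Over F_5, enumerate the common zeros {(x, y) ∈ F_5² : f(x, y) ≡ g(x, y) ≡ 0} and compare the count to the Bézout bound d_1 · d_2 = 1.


Common zeros: ∅; count = 0; Bézout bound = 1.

deg(f) = 1, deg(g) = 1, so Bézout bound = 1.
Scan x ∈ F_5. For each x, list the y ∈ F_5 with f(x, y) ≡ 0 and those with g(x, y) ≡ 0 (mod 5); the common zeros in that column are the intersection.
  x = 0: f ≡ 0 at y ∈ {1}; g ≡ 0 at y ∈ {3}; common: ∅.
  x = 1: f ≡ 0 at y ∈ {2}; g ≡ 0 at y ∈ {4}; common: ∅.
  x = 2: f ≡ 0 at y ∈ {3}; g ≡ 0 at y ∈ {0}; common: ∅.
  x = 3: f ≡ 0 at y ∈ {4}; g ≡ 0 at y ∈ {1}; common: ∅.
  x = 4: f ≡ 0 at y ∈ {0}; g ≡ 0 at y ∈ {2}; common: ∅.
Collecting: common zeros = ∅, so the count is 0.
Comparison with the Bézout bound: 0 ≤ 1 = deg(f)·deg(g), as expected for curves with no common component (the affine F_5-count falls short of the bound because intersections may lie at infinity, over extension fields, or carry multiplicity).
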